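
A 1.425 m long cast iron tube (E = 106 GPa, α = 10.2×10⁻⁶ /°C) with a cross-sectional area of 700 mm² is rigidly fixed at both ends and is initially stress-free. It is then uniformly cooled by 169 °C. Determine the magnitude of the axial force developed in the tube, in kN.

The ends cannot move, so σ = EαΔT = 106×10³ × 10.2×10⁻⁶ × 169 = 182.7 MPa.
P = AEαΔT = 700 × 106×10³ × 10.2×10⁻⁶ × 169 = 127.9 kN (tensile).

P ≈ 128 kN (tensile)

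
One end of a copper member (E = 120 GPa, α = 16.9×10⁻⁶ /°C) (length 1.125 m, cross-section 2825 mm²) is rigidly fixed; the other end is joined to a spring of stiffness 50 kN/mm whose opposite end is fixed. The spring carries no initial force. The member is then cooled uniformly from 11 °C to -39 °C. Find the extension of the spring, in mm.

δ ≈ 0.815 mm

If the spring were absent the member would shorten by αΔT L = 16.9×10⁻⁶ × 50 × 1125 = 0.9506 mm.
Let P be the tensile force in the spring. The member extends elastically by PL/(AE) and the spring stretches by P/k; together these equal δ_free.
So P = δ_free / [L/(AE) + 1/k] = 0.9506 / [ 1125/(2825×120×10³) + 1/(50×10³) ].
P = 0.9506 / 2.332×10⁻⁵ = 40770 N.
Spring extension = P/k = 40770/(50×10³) = 0.8153 mm.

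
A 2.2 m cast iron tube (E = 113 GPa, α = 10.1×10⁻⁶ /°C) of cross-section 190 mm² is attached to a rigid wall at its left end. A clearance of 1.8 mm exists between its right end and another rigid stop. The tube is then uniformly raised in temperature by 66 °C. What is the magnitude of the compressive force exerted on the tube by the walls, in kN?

Unrestrained expansion: δ_free = αΔT L = 10.1×10⁻⁶ × 66 × 2200 = 1.467 mm.
This is smaller than the 1.8 mm clearance, so the tube expands freely without reaching the stop — the stress is zero.

P ≈ 0 kN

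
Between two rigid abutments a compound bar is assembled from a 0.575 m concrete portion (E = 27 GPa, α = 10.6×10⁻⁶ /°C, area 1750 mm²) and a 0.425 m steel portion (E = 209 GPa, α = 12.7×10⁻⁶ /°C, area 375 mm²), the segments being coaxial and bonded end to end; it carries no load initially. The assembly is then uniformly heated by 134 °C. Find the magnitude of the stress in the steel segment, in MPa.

With the walls removed the bar would change length by δ_free = Σ αᵢΔT Lᵢ = 10.6×10⁻⁶×134×575 + 12.7×10⁻⁶×134×425 = 1.54 mm.
The walls prevent any net length change, so an axial force P (same in every segment) develops. Compatibility: P · Σ Lᵢ/(AᵢEᵢ) = δ_free.
The series flexibility is Σ Lᵢ/(AᵢEᵢ) = 575/(1750×27×10³) + 425/(375×209×10³) = 1.759×10⁻⁵ mm/N.
So P = 1.54 / 1.759×10⁻⁵ = 87.54 kN, compressive.
σ_{steel} = P / A = 87540 / 375 = 233.4 MPa.

σ ≈ 233 MPa (compressive)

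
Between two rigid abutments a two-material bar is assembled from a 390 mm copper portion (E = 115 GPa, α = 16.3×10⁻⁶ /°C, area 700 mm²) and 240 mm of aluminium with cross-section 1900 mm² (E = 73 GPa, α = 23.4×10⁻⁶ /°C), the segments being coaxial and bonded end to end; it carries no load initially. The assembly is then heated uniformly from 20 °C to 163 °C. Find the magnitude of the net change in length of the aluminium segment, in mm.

|ΔL| ≈ 0.353 mm

Free thermal expansion of the whole bar: Σ αᵢΔT Lᵢ = 16.3×10⁻⁶×143×390 + 23.4×10⁻⁶×143×240 = 1.712 mm.
The walls prevent any net length change, so an axial force P (same in every segment) develops. Compatibility: P · Σ Lᵢ/(AᵢEᵢ) = δ_free.
Σ Lᵢ/(AᵢEᵢ) = 390/(700×115×10³) + 240/(1900×73×10³) = 6.575×10⁻⁶ mm/N.
Hence P = δ_free / Σ(L/AE) = 1.712/6.575×10⁻⁶ = 260.4 kN (compressive).
For the aluminium segment, free thermal change = 23.4×10⁻⁶×143×240 = 0.8031 mm and elastic change from P = 260400×240/(1900×73×10³) = 0.4506 mm; these oppose, so the net change is 0.353 mm (segment lengthens).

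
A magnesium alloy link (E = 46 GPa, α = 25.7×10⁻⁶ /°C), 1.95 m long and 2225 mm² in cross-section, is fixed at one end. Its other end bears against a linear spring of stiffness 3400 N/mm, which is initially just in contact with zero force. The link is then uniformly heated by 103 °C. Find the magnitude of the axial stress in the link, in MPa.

The unrestrained thermal change is αΔT L = 25.7×10⁻⁶ × 103 × 1950 = 5.162 mm.
With a force P in the spring, the elastic change of the link is PL/(AE) and that of the spring is P/k; compatibility requires their sum to equal δ_free.
P [ L/(AE) + 1/k ] = δ_free → P [ 1950/(2225×46×10³) + 1/(3400) ] = 5.162.
P = 5.162 / 0.0003132 = 16480 N.
σ = P/A = 16480/2225 = 7.408 MPa.

σ ≈ 7.41 MPa (compressive)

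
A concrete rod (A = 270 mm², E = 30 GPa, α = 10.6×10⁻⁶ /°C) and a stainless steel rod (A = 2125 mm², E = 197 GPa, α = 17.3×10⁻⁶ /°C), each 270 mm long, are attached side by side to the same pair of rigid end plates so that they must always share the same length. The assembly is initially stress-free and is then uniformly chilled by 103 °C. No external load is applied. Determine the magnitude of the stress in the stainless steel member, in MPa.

σ ≈ 2.58 MPa (tensile)

The stainless steel has the larger α, so on cooling it would change length more than the concrete if both were free. The rigid plates force a common final length, so the stainless steel is put into tension and the concrete into compression, with equal and opposite forces P (no external load).
Setting the final lengths equal and cancelling L: (α₁ − α₂)ΔT = P/(A₁E₁) + P/(A₂E₂).
|α₁ − α₂|·ΔT = 6.7×10⁻⁶ × 103 = 0.0006901.
1/(A₁E₁) + 1/(A₂E₂) = 1/(270×30×10³) + 1/(2125×197×10³) = 1.258×10⁻⁷ N⁻¹.
P = 0.0006901 / 1.258×10⁻⁷ = 5484 N = 5.484 kN.
σ_{stainless steel} = P/A₂ = 5484/2125 = 2.581 MPa, tensile.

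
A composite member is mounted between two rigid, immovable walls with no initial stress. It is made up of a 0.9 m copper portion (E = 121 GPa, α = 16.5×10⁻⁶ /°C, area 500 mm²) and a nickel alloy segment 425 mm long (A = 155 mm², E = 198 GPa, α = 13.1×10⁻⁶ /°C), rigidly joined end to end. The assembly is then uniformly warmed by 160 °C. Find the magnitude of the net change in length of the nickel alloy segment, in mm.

|ΔL| ≈ 0.684 mm

Free thermal expansion of the whole bar: Σ αᵢΔT Lᵢ = 16.5×10⁻⁶×160×900 + 13.1×10⁻⁶×160×425 = 3.267 mm.
The walls prevent any net length change, so an axial force P (same in every segment) develops. Compatibility: P · Σ Lᵢ/(AᵢEᵢ) = δ_free.
Σ Lᵢ/(AᵢEᵢ) = 900/(500×121×10³) + 425/(155×198×10³) = 2.872×10⁻⁵ mm/N.
P = 3.267 / 2.872×10⁻⁵ = 113700 N = 113.7 kN, compressive.
For the nickel alloy segment, free thermal change = 13.1×10⁻⁶×160×425 = 0.8908 mm and elastic change from P = 113700×425/(155×198×10³) = 1.575 mm; these oppose, so the net change is 0.684 mm (segment shortens).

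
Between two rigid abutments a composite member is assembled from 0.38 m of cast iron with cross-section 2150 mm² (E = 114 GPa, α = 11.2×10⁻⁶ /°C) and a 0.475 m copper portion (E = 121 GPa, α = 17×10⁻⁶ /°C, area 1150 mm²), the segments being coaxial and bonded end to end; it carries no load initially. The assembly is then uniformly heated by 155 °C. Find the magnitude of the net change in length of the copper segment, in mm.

|ΔL| ≈ 0.0627 mm

Free thermal expansion of the whole bar: Σ αᵢΔT Lᵢ = 11.2×10⁻⁶×155×380 + 17×10⁻⁶×155×475 = 1.911 mm.
The walls prevent any net length change, so an axial force P (same in every segment) develops. Compatibility: P · Σ Lᵢ/(AᵢEᵢ) = δ_free.
The series flexibility is Σ Lᵢ/(AᵢEᵢ) = 380/(2150×114×10³) + 475/(1150×121×10³) = 4.964×10⁻⁶ mm/N.
So P = 1.911 / 4.964×10⁻⁶ = 385 kN, compressive.
For the copper segment, free thermal change = 17×10⁻⁶×155×475 = 1.252 mm and elastic change from P = 385000×475/(1150×121×10³) = 1.314 mm; these oppose, so the net change is 0.0627 mm (segment shortens).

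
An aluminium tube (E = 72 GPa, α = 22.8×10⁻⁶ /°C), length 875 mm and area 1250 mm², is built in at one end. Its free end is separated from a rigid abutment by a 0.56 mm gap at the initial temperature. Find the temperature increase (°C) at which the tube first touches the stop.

ΔT ≈ 28.1 °C

The gap closes when αΔT L = 0.56 mm, since the tube is still unstressed at that instant.
So ΔT = g/(αL) = 0.56/(22.8×10⁻⁶ × 875) = 28.07 °C.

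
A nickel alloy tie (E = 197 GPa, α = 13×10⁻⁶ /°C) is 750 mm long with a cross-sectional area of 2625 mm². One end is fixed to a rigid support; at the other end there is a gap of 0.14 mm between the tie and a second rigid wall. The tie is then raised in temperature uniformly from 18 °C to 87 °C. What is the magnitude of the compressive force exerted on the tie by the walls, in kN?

P ≈ 367 kN

If the wall were absent the tie would grow by αΔT L = 13×10⁻⁶ × 69 × 750 = 0.6727 mm.
After closing the 0.14 mm clearance, 0.6727 − 0.14 = 0.5327 mm of expansion remains to be suppressed by the wall.
So σ = E(δ_free − g)/L = 197×10³ × 0.5327/750 = 139.9 MPa.
P = σA = 139.9 × 2625 = 367.3 kN.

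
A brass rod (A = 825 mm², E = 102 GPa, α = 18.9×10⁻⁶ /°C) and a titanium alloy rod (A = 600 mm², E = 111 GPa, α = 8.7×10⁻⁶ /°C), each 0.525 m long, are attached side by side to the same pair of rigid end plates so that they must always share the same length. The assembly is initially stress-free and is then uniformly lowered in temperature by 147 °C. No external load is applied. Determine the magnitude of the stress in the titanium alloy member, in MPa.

σ ≈ 92.9 MPa (compressive)

Equilibrium of a rigid end plate with no external load gives equal and opposite internal forces ±P in the two members. Since α_{brass} > α_{titanium alloy}, cooling drives the brass into tension and the titanium alloy into compression.
Compatibility of the two members (thermal + elastic change equal): (α₁ − α₂)ΔT = P·[1/(A₁E₁) + 1/(A₂E₂)].
|α₁ − α₂|·ΔT = 10.2×10⁻⁶ × 147 = 0.001499.
1/(A₁E₁) + 1/(A₂E₂) = 1/(825×102×10³) + 1/(600×111×10³) = 2.69×10⁻⁸ N⁻¹.
P = 0.001499 / 2.69×10⁻⁸ = 55740 N = 55.74 kN.
σ_{titanium alloy} = P/A₂ = 55740/600 = 92.9 MPa, compressive.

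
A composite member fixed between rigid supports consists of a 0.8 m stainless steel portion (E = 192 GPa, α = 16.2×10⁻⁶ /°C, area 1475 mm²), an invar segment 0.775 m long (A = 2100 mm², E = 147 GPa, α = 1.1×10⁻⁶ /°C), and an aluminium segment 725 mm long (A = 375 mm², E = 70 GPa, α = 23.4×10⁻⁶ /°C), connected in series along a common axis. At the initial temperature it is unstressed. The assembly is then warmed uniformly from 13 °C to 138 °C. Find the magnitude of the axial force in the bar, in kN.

P ≈ 117 kN (compressive)

If the supports were absent, the total length change would be Σ αᵢΔT Lᵢ = 16.2×10⁻⁶×125×800 + 1.1×10⁻⁶×125×775 + 23.4×10⁻⁶×125×725 = 3.847 mm.
The walls prevent any net length change, so an axial force P (same in every segment) develops. Compatibility: P · Σ Lᵢ/(AᵢEᵢ) = δ_free.
The series flexibility is Σ Lᵢ/(AᵢEᵢ) = 800/(1475×192×10³) + 775/(2100×147×10³) + 725/(375×70×10³) = 3.295×10⁻⁵ mm/N.
Hence P = δ_free / Σ(L/AE) = 3.847/3.295×10⁻⁵ = 116.7 kN (compressive).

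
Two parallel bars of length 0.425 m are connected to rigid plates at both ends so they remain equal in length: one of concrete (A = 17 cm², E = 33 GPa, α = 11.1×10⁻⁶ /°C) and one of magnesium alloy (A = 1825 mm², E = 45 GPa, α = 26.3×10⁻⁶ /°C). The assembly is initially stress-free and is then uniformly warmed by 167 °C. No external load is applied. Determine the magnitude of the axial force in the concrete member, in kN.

P ≈ 84.6 kN (tensile in the concrete)

Equilibrium of a rigid end plate with no external load gives equal and opposite internal forces ±P in the two members. Since α_{magnesium alloy} > α_{concrete}, heating drives the magnesium alloy into compression and the concrete into tension.
Setting the final lengths equal and cancelling L: (α₁ − α₂)ΔT = P/(A₁E₁) + P/(A₂E₂).
|α₁ − α₂|·ΔT = 15.2×10⁻⁶ × 167 = 0.002538.
1/(A₁E₁) + 1/(A₂E₂) = 1/(1700×33×10³) + 1/(1825×45×10³) = 3×10⁻⁸ N⁻¹.
P = 0.002538 / 3×10⁻⁸ = 84610 N = 84.61 kN.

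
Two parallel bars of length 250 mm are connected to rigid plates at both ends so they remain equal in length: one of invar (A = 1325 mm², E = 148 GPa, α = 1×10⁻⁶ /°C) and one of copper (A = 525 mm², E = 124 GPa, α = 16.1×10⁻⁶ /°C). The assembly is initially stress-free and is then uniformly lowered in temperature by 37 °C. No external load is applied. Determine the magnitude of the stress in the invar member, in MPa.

σ ≈ 20.6 MPa (compressive)

Equilibrium of a rigid end plate with no external load gives equal and opposite internal forces ±P in the two members. Since α_{copper} > α_{invar}, cooling drives the copper into tension and the invar into compression.
Equating the net (thermal + elastic) strains gives |α₁ − α₂|·ΔT = P·[1/(A₁E₁) + 1/(A₂E₂)].
|α₁ − α₂|·ΔT = 15.1×10⁻⁶ × 37 = 0.0005587.
1/(A₁E₁) + 1/(A₂E₂) = 1/(1325×148×10³) + 1/(525×124×10³) = 2.046×10⁻⁸ N⁻¹.
So P = 0.0005587 / 2.046×10⁻⁸ = 27.31 kN.
σ_{invar} = P/A₁ = 27310/1325 = 20.61 MPa, compressive.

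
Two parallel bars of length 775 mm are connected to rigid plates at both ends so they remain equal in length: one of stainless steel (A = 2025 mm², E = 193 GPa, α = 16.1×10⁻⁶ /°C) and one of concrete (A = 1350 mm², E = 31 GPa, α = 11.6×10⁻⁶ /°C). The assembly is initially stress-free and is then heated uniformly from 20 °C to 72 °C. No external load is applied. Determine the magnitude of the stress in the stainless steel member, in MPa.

Equilibrium of a rigid end plate with no external load gives equal and opposite internal forces ±P in the two members. Since α_{stainless steel} > α_{concrete}, heating drives the stainless steel into compression and the concrete into tension.
Equating the net (thermal + elastic) strains gives |α₁ − α₂|·ΔT = P·[1/(A₁E₁) + 1/(A₂E₂)].
|α₁ − α₂|·ΔT = 4.5×10⁻⁶ × 52 = 0.000234.
1/(A₁E₁) + 1/(A₂E₂) = 1/(2025×193×10³) + 1/(1350×31×10³) = 2.645×10⁻⁸ N⁻¹.
So P = 0.000234 / 2.645×10⁻⁸ = 8.846 kN.
σ_{stainless steel} = P/A₁ = 8846/2025 = 4.368 MPa, compressive.

σ ≈ 4.37 MPa (compressive)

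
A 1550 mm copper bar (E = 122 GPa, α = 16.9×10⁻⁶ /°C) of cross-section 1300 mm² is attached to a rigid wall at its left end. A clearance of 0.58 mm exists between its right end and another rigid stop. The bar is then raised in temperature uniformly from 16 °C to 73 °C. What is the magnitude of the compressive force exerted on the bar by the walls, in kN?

P ≈ 93.4 kN

Free thermal elongation = αΔT L = 16.9×10⁻⁶ × 57 × 1550 = 1.493 mm.
After closing the 0.58 mm clearance, 1.493 − 0.58 = 0.9131 mm of expansion remains to be suppressed by the wall.
Compatibility: PL/(AE) = 0.9131 mm, so σ = P/A = E × (0.9131/1550) = 71.87 MPa.
P = σA = 71.87 × 1300 = 93.43 kN.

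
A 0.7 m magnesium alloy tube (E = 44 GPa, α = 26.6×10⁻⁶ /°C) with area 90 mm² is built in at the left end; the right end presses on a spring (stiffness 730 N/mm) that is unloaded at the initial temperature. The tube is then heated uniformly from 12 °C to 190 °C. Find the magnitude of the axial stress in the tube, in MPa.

σ ≈ 23.8 MPa (compressive)

The unrestrained thermal change is αΔT L = 26.6×10⁻⁶ × 178 × 700 = 3.314 mm.
Let P be the compressive force at the spring. The tube shortens elastically by PL/(AE) and the spring compresses by P/k; together these equal δ_free.
P [ L/(AE) + 1/k ] = δ_free → P [ 700/(90×44×10³) + 1/(730) ] = 3.314.
P = 3.314 / 0.001547 = 2143 N.
σ = P/A = 2143/90 = 23.81 MPa.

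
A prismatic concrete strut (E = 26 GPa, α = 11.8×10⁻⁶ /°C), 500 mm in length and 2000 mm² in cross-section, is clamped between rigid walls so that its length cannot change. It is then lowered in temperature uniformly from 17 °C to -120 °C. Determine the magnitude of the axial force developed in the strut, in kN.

With zero net strain, σ = E·αΔT = 26 GPa × 11.8×10⁻⁶ × 137 = 42.03 MPa.
Then P = σA = 42.03 × 2000 mm² = 84.06 kN, tensile.

P ≈ 84.1 kN (tensile)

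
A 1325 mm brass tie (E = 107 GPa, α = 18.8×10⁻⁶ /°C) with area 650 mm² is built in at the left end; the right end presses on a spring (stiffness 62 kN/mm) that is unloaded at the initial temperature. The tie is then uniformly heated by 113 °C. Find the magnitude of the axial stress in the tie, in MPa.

σ ≈ 123 MPa (compressive)

The unrestrained thermal change is αΔT L = 18.8×10⁻⁶ × 113 × 1325 = 2.815 mm.
With a force P in the spring, the elastic change of the tie is PL/(AE) and that of the spring is P/k; compatibility requires their sum to equal δ_free.
P [ L/(AE) + 1/k ] = δ_free → P [ 1325/(650×107×10³) + 1/(62×10³) ] = 2.815.
P = 2.815 / 3.518×10⁻⁵ = 80010 N.
σ = P/A = 80010/650 = 123.1 MPa.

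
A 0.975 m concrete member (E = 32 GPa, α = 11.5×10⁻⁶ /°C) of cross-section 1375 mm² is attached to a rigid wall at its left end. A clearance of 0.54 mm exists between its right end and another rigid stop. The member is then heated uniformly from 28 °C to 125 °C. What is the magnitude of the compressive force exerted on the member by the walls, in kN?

P ≈ 24.7 kN

Free thermal elongation = αΔT L = 11.5×10⁻⁶ × 97 × 975 = 1.088 mm.
After closing the 0.54 mm clearance, 1.088 − 0.54 = 0.5476 mm of expansion remains to be suppressed by the wall.
Compatibility: PL/(AE) = 0.5476 mm, so σ = P/A = E × (0.5476/975) = 17.97 MPa.
P = σA = 17.97 × 1375 = 24.71 kN.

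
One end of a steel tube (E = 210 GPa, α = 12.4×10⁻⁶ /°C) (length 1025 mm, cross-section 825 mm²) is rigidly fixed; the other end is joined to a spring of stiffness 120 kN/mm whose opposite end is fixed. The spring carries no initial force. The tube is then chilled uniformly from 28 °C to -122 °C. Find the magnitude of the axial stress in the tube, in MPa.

σ ≈ 162 MPa (tensile)

If the spring were absent the tube would shorten by αΔT L = 12.4×10⁻⁶ × 150 × 1025 = 1.906 mm.
Let P be the tensile force in the spring. The tube extends elastically by PL/(AE) and the spring stretches by P/k; together these equal δ_free.
So P = δ_free / [L/(AE) + 1/k] = 1.906 / [ 1025/(825×210×10³) + 1/(120×10³) ].
P = 1.906 / 1.425×10⁻⁵ = 133800 N.
σ = P/A = 133800/825 = 162.2 MPa.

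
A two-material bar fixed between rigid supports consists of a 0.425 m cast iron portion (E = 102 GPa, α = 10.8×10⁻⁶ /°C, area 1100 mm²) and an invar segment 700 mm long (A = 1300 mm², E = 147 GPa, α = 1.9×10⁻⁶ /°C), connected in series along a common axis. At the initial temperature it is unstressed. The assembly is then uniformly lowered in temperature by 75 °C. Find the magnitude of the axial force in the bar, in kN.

P ≈ 59.6 kN (tensile)

With the walls removed the bar would change length by δ_free = Σ αᵢΔT Lᵢ = 10.8×10⁻⁶×75×425 + 1.9×10⁻⁶×75×700 = 0.444 mm.
The walls prevent any net length change, so an axial force P (same in every segment) develops. Compatibility: P · Σ Lᵢ/(AᵢEᵢ) = δ_free.
Σ Lᵢ/(AᵢEᵢ) = 425/(1100×102×10³) + 700/(1300×147×10³) = 7.451×10⁻⁶ mm/N.
P = 0.444 / 7.451×10⁻⁶ = 59590 N = 59.59 kN, tensile.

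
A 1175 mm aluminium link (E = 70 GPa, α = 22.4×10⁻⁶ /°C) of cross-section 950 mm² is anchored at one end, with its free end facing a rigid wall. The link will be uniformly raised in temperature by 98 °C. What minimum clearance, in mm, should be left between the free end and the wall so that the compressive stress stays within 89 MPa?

With no wall the link would lengthen by αΔT L = 22.4×10⁻⁶ × 98 × 1175 = 2.579 mm.
A stress of 89 MPa corresponds to the wall pushing the link back by σL/E = 89×1175/(70×10³) = 1.494 mm.
So the gap has to take up the difference, g_min = δ_free − σL/E = 2.579 − 1.494 = 1.085 mm.

g ≈ 1.09 mm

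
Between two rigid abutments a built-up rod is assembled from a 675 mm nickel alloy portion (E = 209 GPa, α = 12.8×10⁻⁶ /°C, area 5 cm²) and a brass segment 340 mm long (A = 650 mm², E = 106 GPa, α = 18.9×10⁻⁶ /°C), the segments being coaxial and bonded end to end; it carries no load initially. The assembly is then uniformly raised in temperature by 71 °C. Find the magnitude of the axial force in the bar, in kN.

P ≈ 93.9 kN (compressive)

Free thermal expansion of the whole bar: Σ αᵢΔT Lᵢ = 12.8×10⁻⁶×71×675 + 18.9×10⁻⁶×71×340 = 1.07 mm.
Since the ends are fixed, an axial force P builds up, equal in every segment, with P · Σ Lᵢ/(AᵢEᵢ) = δ_free.
Σ Lᵢ/(AᵢEᵢ) = 675/(500×209×10³) + 340/(650×106×10³) = 1.139×10⁻⁵ mm/N.
P = 1.07 / 1.139×10⁻⁵ = 93880 N = 93.88 kN, compressive.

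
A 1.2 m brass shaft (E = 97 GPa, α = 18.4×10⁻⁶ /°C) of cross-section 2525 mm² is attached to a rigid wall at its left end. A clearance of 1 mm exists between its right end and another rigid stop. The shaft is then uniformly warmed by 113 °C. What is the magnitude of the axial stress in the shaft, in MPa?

σ ≈ 121 MPa (compressive)

Free thermal elongation = αΔT L = 18.4×10⁻⁶ × 113 × 1200 = 2.495 mm.
After closing the 1 mm clearance, 2.495 − 1 = 1.495 mm of expansion remains to be suppressed by the wall.
Compatibility: PL/(AE) = 1.495 mm, so σ = P/A = E × (1.495/1200) = 120.8 MPa.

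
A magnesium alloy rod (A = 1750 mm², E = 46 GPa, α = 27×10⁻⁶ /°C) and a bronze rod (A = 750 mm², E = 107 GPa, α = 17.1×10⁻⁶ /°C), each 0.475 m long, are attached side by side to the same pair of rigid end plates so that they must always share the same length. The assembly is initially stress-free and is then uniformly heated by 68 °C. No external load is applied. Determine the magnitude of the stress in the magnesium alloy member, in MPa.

σ ≈ 15.5 MPa (compressive)

Both members must finish at the same length. With the larger α, the magnesium alloy tends to over-expand; the plates restrain it, putting the magnesium alloy in compression and the bronze in tension. With no external load the two internal forces are equal and opposite, magnitude P.
Equating the net (thermal + elastic) strains gives |α₁ − α₂|·ΔT = P·[1/(A₁E₁) + 1/(A₂E₂)].
|α₁ − α₂|·ΔT = 9.9×10⁻⁶ × 68 = 0.0006732.
1/(A₁E₁) + 1/(A₂E₂) = 1/(1750×46×10³) + 1/(750×107×10³) = 2.488×10⁻⁸ N⁻¹.
P = 0.0006732 / 2.488×10⁻⁸ = 27050 N = 27.05 kN.
σ_{magnesium alloy} = P/A₁ = 27050/1750 = 15.46 MPa, compressive.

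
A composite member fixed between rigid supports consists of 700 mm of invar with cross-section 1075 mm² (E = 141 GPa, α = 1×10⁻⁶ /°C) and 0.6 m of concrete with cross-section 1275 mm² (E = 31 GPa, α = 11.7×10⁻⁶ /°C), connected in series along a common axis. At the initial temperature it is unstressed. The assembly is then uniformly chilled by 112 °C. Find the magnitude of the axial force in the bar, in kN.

If the supports were absent, the total length change would be Σ αᵢΔT Lᵢ = 1×10⁻⁶×112×700 + 11.7×10⁻⁶×112×600 = 0.8646 mm.
Since the ends are fixed, an axial force P builds up, equal in every segment, with P · Σ Lᵢ/(AᵢEᵢ) = δ_free.
Σ Lᵢ/(AᵢEᵢ) = 700/(1075×141×10³) + 600/(1275×31×10³) = 1.98×10⁻⁵ mm/N.
So P = 0.8646 / 1.98×10⁻⁵ = 43.67 kN, tensile.

P ≈ 43.7 kN (tensile)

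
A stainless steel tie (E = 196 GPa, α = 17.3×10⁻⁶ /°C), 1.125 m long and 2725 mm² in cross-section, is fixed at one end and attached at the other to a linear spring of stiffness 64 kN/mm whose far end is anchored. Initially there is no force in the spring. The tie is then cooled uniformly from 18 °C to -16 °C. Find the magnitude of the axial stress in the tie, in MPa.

σ ≈ 13.7 MPa (tensile)

If the spring were absent the tie would shorten by αΔT L = 17.3×10⁻⁶ × 34 × 1125 = 0.6617 mm.
With a force P in the spring, the elastic change of the tie is PL/(AE) and that of the spring is P/k; compatibility requires their sum to equal δ_free.
So P = δ_free / [L/(AE) + 1/k] = 0.6617 / [ 1125/(2725×196×10³) + 1/(64×10³) ].
P = 0.6617 / 1.773×10⁻⁵ = 37320 N.
σ = P/A = 37320/2725 = 13.7 MPa.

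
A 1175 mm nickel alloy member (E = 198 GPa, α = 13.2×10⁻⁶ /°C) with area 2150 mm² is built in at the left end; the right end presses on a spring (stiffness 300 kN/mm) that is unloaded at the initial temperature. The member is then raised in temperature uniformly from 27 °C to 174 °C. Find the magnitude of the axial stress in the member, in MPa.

σ ≈ 174 MPa (compressive)

The unrestrained thermal change is αΔT L = 13.2×10⁻⁶ × 147 × 1175 = 2.28 mm.
Let P be the compressive force at the spring. The member shortens elastically by PL/(AE) and the spring compresses by P/k; together these equal δ_free.
So P = δ_free / [L/(AE) + 1/k] = 2.28 / [ 1175/(2150×198×10³) + 1/(300×10³) ].
P = 2.28 / 6.093×10⁻⁶ = 374200 N.
σ = P/A = 374200/2150 = 174 MPa.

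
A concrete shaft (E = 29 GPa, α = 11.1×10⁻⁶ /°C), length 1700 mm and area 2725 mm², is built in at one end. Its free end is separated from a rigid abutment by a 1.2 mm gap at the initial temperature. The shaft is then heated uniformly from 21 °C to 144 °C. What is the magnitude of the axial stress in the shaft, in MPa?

σ ≈ 19.1 MPa (compressive)

Unrestrained expansion: δ_free = αΔT L = 11.1×10⁻⁶ × 123 × 1700 = 2.321 mm.
This exceeds the 1.2 mm gap, so the wall pushes back. The portion of expansion that must be recovered elastically is δ_free − gap = 2.321 − 1.2 = 1.121 mm.
So σ = E(δ_free − g)/L = 29×10³ × 1.121/1700 = 19.12 MPa.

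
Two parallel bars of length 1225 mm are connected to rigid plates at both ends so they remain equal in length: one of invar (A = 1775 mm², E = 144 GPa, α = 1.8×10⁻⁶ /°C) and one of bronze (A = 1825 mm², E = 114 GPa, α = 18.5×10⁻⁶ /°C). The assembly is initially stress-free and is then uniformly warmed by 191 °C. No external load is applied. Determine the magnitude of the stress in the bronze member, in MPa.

σ ≈ 200 MPa (compressive)

The bronze has the larger α, so on heating it would change length more than the invar if both were free. The rigid plates force a common final length, so the bronze is put into compression and the invar into tension, with equal and opposite forces P (no external load).
Equating the net (thermal + elastic) strains gives |α₁ − α₂|·ΔT = P·[1/(A₁E₁) + 1/(A₂E₂)].
|α₁ − α₂|·ΔT = 16.7×10⁻⁶ × 191 = 0.00319.
1/(A₁E₁) + 1/(A₂E₂) = 1/(1775×144×10³) + 1/(1825×114×10³) = 8.719×10⁻⁹ N⁻¹.
So P = 0.00319 / 8.719×10⁻⁹ = 365.8 kN.
σ_{bronze} = P/A₂ = 365800/1825 = 200.5 MPa, compressive.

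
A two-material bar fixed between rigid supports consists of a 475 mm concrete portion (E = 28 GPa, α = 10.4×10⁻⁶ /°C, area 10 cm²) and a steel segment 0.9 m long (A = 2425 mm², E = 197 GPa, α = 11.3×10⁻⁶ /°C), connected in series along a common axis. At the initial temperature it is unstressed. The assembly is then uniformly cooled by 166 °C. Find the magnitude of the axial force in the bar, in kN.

Free thermal contraction of the whole bar: Σ αᵢΔT Lᵢ = 10.4×10⁻⁶×166×475 + 11.3×10⁻⁶×166×900 = 2.508 mm.
Since the ends are fixed, an axial force P builds up, equal in every segment, with P · Σ Lᵢ/(AᵢEᵢ) = δ_free.
Σ Lᵢ/(AᵢEᵢ) = 475/(1000×28×10³) + 900/(2425×197×10³) = 1.885×10⁻⁵ mm/N.
So P = 2.508 / 1.885×10⁻⁵ = 133.1 kN, tensile.

P ≈ 133 kN (tensile)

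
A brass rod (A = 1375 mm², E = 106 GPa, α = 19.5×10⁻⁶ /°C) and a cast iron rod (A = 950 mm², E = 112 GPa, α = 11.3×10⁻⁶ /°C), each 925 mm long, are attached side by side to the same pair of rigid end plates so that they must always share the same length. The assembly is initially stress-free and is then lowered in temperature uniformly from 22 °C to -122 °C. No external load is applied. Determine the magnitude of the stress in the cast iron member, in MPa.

σ ≈ 76.4 MPa (compressive)

Equilibrium of a rigid end plate with no external load gives equal and opposite internal forces ±P in the two members. Since α_{brass} > α_{cast iron}, cooling drives the brass into tension and the cast iron into compression.
Compatibility of the two members (thermal + elastic change equal): (α₁ − α₂)ΔT = P·[1/(A₁E₁) + 1/(A₂E₂)].
|α₁ − α₂|·ΔT = 8.2×10⁻⁶ × 144 = 0.001181.
1/(A₁E₁) + 1/(A₂E₂) = 1/(1375×106×10³) + 1/(950×112×10³) = 1.626×10⁻⁸ N⁻¹.
So P = 0.001181 / 1.626×10⁻⁸ = 72.62 kN.
σ_{cast iron} = P/A₂ = 72620/950 = 76.44 MPa, compressive.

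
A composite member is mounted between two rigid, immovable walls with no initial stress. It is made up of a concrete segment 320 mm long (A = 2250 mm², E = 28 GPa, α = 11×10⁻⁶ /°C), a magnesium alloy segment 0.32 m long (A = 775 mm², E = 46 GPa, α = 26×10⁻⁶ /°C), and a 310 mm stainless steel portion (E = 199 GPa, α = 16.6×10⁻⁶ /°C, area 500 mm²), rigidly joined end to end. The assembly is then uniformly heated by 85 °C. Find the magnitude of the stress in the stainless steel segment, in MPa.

σ ≈ 168 MPa (compressive)

With the walls removed the bar would change length by δ_free = Σ αᵢΔT Lᵢ = 11×10⁻⁶×85×320 + 26×10⁻⁶×85×320 + 16.6×10⁻⁶×85×310 = 1.444 mm.
Since the ends are fixed, an axial force P builds up, equal in every segment, with P · Σ Lᵢ/(AᵢEᵢ) = δ_free.
Σ Lᵢ/(AᵢEᵢ) = 320/(2250×28×10³) + 320/(775×46×10³) + 310/(500×199×10³) = 1.717×10⁻⁵ mm/N.
So P = 1.444 / 1.717×10⁻⁵ = 84.08 kN, compressive.
σ_{stainless steel} = P / A = 84080 / 500 = 168.2 MPa.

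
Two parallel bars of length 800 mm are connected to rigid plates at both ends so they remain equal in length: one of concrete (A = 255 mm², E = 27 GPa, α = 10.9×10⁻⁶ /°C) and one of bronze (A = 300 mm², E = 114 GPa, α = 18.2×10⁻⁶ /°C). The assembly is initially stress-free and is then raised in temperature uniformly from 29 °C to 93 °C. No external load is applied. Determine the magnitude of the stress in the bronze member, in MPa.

σ ≈ 8.93 MPa (compressive)

Equilibrium of a rigid end plate with no external load gives equal and opposite internal forces ±P in the two members. Since α_{bronze} > α_{concrete}, heating drives the bronze into compression and the concrete into tension.
Equating the net (thermal + elastic) strains gives |α₁ − α₂|·ΔT = P·[1/(A₁E₁) + 1/(A₂E₂)].
|α₁ − α₂|·ΔT = 7.3×10⁻⁶ × 64 = 0.0004672.
1/(A₁E₁) + 1/(A₂E₂) = 1/(255×27×10³) + 1/(300×114×10³) = 1.745×10⁻⁷ N⁻¹.
So P = 0.0004672 / 1.745×10⁻⁷ = 2.678 kN.
σ_{bronze} = P/A₂ = 2678/300 = 8.925 MPa, compressive.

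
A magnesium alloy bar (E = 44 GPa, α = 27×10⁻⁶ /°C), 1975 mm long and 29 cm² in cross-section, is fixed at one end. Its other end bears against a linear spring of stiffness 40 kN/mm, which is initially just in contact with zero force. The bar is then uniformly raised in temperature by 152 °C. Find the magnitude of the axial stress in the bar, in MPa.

σ ≈ 69 MPa (compressive)

The unrestrained thermal change is αΔT L = 27×10⁻⁶ × 152 × 1975 = 8.105 mm.
Let P be the compressive force at the spring. The bar shortens elastically by PL/(AE) and the spring compresses by P/k; together these equal δ_free.
P [ L/(AE) + 1/k ] = δ_free → P [ 1975/(2900×44×10³) + 1/(40×10³) ] = 8.105.
P = 8.105 / 4.048×10⁻⁵ = 200200 N.
σ = P/A = 200200/2900 = 69.05 MPa.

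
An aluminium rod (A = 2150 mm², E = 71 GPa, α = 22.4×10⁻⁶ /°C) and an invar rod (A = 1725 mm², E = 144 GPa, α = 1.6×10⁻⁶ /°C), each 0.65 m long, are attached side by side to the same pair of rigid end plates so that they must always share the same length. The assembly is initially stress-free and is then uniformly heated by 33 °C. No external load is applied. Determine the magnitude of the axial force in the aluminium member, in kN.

Equilibrium of a rigid end plate with no external load gives equal and opposite internal forces ±P in the two members. Since α_{aluminium} > α_{invar}, heating drives the aluminium into compression and the invar into tension.
Equating the net (thermal + elastic) strains gives |α₁ − α₂|·ΔT = P·[1/(A₁E₁) + 1/(A₂E₂)].
|α₁ − α₂|·ΔT = 20.8×10⁻⁶ × 33 = 0.0006864.
1/(A₁E₁) + 1/(A₂E₂) = 1/(2150×71×10³) + 1/(1725×144×10³) = 1.058×10⁻⁸ N⁻¹.
So P = 0.0006864 / 1.058×10⁻⁸ = 64.9 kN.

P ≈ 64.9 kN (compressive in the aluminium)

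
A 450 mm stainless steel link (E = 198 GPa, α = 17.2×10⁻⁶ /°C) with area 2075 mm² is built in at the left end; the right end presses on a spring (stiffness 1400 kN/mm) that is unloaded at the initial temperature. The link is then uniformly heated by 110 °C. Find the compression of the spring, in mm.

Free thermal expansion: δ_free = αΔT L = 17.2×10⁻⁶ × 110 × 450 = 0.8514 mm.
With a force P in the spring, the elastic change of the link is PL/(AE) and that of the spring is P/k; compatibility requires their sum to equal δ_free.
So P = δ_free / [L/(AE) + 1/k] = 0.8514 / [ 450/(2075×198×10³) + 1/(1400×10³) ].
P = 0.8514 / 1.81×10⁻⁶ = 470500 N.
Spring compression = P/k = 470500/(1400×10³) = 0.3361 mm.

δ ≈ 0.336 mm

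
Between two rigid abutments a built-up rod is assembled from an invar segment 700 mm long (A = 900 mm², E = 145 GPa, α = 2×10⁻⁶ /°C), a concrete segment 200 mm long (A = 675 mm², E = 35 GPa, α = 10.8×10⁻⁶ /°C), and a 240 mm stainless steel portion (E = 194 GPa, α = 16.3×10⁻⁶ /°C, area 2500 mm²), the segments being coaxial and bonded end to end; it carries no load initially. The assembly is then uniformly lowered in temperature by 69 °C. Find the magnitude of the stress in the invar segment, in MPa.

With the walls removed the bar would change length by δ_free = Σ αᵢΔT Lᵢ = 2×10⁻⁶×69×700 + 10.8×10⁻⁶×69×200 + 16.3×10⁻⁶×69×240 = 0.5156 mm.
Since the ends are fixed, an axial force P builds up, equal in every segment, with P · Σ Lᵢ/(AᵢEᵢ) = δ_free.
The series flexibility is Σ Lᵢ/(AᵢEᵢ) = 700/(900×145×10³) + 200/(675×35×10³) + 240/(2500×194×10³) = 1.432×10⁻⁵ mm/N.
So P = 0.5156 / 1.432×10⁻⁵ = 35.99 kN, tensile.
σ_{invar} = P / A = 35990 / 900 = 39.99 MPa.

σ ≈ 40 MPa (tensile)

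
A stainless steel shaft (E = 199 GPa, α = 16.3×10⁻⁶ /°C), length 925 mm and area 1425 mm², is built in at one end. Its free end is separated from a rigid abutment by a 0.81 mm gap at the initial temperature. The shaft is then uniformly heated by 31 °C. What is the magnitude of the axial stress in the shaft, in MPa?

σ ≈ 0 MPa

Unrestrained expansion: δ_free = αΔT L = 16.3×10⁻⁶ × 31 × 925 = 0.4674 mm.
Since δ_free = 0.467 mm is less than the 0.81 mm gap, the shaft never touches the wall. No axial force develops.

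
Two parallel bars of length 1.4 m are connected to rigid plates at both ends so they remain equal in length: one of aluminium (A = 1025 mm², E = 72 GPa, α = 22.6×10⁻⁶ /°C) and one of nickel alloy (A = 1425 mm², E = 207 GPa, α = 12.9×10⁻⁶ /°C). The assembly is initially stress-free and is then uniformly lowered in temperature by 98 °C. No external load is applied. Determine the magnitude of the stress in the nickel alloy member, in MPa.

σ ≈ 39.4 MPa (compressive)

The aluminium has the larger α, so on cooling it would change length more than the nickel alloy if both were free. The rigid plates force a common final length, so the aluminium is put into tension and the nickel alloy into compression, with equal and opposite forces P (no external load).
Setting the final lengths equal and cancelling L: (α₁ − α₂)ΔT = P/(A₁E₁) + P/(A₂E₂).
|α₁ − α₂|·ΔT = 9.7×10⁻⁶ × 98 = 0.0009506.
1/(A₁E₁) + 1/(A₂E₂) = 1/(1025×72×10³) + 1/(1425×207×10³) = 1.694×10⁻⁸ N⁻¹.
So P = 0.0009506 / 1.694×10⁻⁸ = 56.11 kN.
σ_{nickel alloy} = P/A₂ = 56110/1425 = 39.38 MPa, compressive.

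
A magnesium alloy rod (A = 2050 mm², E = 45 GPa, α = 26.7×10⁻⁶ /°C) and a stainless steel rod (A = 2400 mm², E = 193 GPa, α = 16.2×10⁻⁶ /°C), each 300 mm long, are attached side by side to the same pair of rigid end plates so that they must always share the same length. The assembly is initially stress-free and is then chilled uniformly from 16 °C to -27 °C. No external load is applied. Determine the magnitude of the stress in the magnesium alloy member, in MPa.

Both members must finish at the same length. With the larger α, the magnesium alloy tends to over-contract; the plates restrain it, putting the magnesium alloy in tension and the stainless steel in compression. With no external load the two internal forces are equal and opposite, magnitude P.
Setting the final lengths equal and cancelling L: (α₁ − α₂)ΔT = P/(A₁E₁) + P/(A₂E₂).
|α₁ − α₂|·ΔT = 10.5×10⁻⁶ × 43 = 0.0004515.
1/(A₁E₁) + 1/(A₂E₂) = 1/(2050×45×10³) + 1/(2400×193×10³) = 1.3×10⁻⁸ N⁻¹.
P = 0.0004515 / 1.3×10⁻⁸ = 34730 N = 34.73 kN.
σ_{magnesium alloy} = P/A₁ = 34730/2050 = 16.94 MPa, tensile.

σ ≈ 16.9 MPa (tensile)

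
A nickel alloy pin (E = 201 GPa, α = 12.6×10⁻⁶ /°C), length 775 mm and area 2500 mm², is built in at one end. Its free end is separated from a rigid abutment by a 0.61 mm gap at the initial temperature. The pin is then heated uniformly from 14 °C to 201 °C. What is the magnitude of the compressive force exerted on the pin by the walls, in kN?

If the wall were absent the pin would grow by αΔT L = 12.6×10⁻⁶ × 187 × 775 = 1.826 mm.
This exceeds the 0.61 mm gap, so the wall pushes back. The portion of expansion that must be recovered elastically is δ_free − gap = 1.826 − 0.61 = 1.216 mm.
Compatibility: PL/(AE) = 1.216 mm, so σ = P/A = E × (1.216/775) = 315.4 MPa.
Force on the wall = σA = 315.4 × 2500 mm² = 788.5 kN.

P ≈ 788 kN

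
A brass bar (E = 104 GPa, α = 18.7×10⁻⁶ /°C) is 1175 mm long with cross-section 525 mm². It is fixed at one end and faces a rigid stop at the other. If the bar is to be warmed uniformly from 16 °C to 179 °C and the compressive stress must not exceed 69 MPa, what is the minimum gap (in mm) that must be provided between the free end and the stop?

g ≈ 2.8 mm

With no wall the bar would lengthen by αΔT L = 18.7×10⁻⁶ × 163 × 1175 = 3.582 mm.
At the allowable stress the elastic shortening the wall may impose is σL/E = 69 × 1175 / (104×10³) = 0.7796 mm.
So the gap has to take up the difference, g_min = δ_free − σL/E = 3.582 − 0.7796 = 2.802 mm.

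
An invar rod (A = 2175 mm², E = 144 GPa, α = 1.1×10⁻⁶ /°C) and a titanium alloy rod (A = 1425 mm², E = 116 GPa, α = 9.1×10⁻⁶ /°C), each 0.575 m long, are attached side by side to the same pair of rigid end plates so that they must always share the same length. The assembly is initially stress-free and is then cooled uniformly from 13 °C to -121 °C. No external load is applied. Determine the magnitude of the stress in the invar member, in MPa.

The titanium alloy has the larger α, so on cooling it would change length more than the invar if both were free. The rigid plates force a common final length, so the titanium alloy is put into tension and the invar into compression, with equal and opposite forces P (no external load).
Compatibility of the two members (thermal + elastic change equal): (α₁ − α₂)ΔT = P·[1/(A₁E₁) + 1/(A₂E₂)].
|α₁ − α₂|·ΔT = 8×10⁻⁶ × 134 = 0.001072.
1/(A₁E₁) + 1/(A₂E₂) = 1/(2175×144×10³) + 1/(1425×116×10³) = 9.242×10⁻⁹ N⁻¹.
So P = 0.001072 / 9.242×10⁻⁹ = 116 kN.
σ_{invar} = P/A₁ = 116000/2175 = 53.33 MPa, compressive.

σ ≈ 53.3 MPa (compressive)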